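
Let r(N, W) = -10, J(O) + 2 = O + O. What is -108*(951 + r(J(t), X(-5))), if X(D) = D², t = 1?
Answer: -101628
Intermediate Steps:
J(O) = -2 + 2*O (J(O) = -2 + (O + O) = -2 + 2*O)
-108*(951 + r(J(t), X(-5))) = -108*(951 - 10) = -108*941 = -101628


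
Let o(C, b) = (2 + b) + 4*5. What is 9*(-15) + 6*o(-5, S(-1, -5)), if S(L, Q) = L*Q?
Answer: 27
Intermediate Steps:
o(C, b) = 22 + b (o(C, b) = (2 + b) + 20 = 22 + b)
9*(-15) + 6*o(-5, S(-1, -5)) = 9*(-15) + 6*(22 - 1*(-5)) = -135 + 6*(22 + 5) = -135 + 6*27 = -135 + 162 = 27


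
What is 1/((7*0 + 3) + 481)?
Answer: 1/484 ≈ 0.0020661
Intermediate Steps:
1/((7*0 + 3) + 481) = 1/((0 + 3) + 481) = 1/(3 + 481) = 1/484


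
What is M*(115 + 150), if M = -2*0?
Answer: 0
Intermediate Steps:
M = 0
M*(115 + 150) = 0*(115 + 150) = 0*265 = 0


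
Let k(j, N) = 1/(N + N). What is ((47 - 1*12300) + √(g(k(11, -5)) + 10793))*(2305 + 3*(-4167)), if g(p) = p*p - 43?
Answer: 124931588 - 5098*√1075001/5 ≈ 1.2387e+8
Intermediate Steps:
k(j, N) = 1/(2*N)
g(p) = -43 + p² (g(p) = p² - 43 = -43 + p²)
((47 - 1*12300) + √(g(k(11, -5)) + 10793))*(2305 + 3*(-4167)) = ((47 - 1*12300) + √((-43 + ((½)/(-5))²) + 10793))*(2305 + 3*(-4167)) = ((47 - 12300) + √((-43 + ((½)*(-⅕))²) + 10793))*(2305 - 12501) = (-12253 + √((-43 + (-⅒)²) + 10793))*(-10196) = (-12253 + √((-43 + 1/100) + 10793))*(-10196) = (-12253 + √(-4299/100 + 10793))*(-10196) = (-12253 + √(1075001/100))*(-10196) = (-12253 + √1075001/10)*(-10196) = 124931588 - 5098*√1075001/5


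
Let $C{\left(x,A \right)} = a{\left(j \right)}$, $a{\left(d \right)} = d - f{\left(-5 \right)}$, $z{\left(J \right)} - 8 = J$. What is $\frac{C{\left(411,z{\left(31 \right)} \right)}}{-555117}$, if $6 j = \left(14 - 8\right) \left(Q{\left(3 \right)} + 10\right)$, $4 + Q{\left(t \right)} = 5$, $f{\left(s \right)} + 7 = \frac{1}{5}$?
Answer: $- \frac{89}{2775585} \approx -3.2065 \cdot 10^{-5}$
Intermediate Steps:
$f{\left(s \right)} = - \frac{34}{5}$ ($f{\left(s \right)} = -7 + \frac{1}{5} = - \frac{34}{5}$)
$Q{\left(t \right)} = 1$ ($Q{\left(t \right)} = -4 + 5 = 1$)
$z{\left(J \right)} = 8 + J$
$j = 11$ ($j = \frac{\left(14 - 8\right) \left(1 + 10\right)}{6} = \frac{6 \cdot 11}{6} = \frac{1}{6} \cdot 66 = 11$)
$a{\left(d \right)} = \frac{34}{5} + d$ ($a{\left(d \right)} = d - - \frac{34}{5} = d + \frac{34}{5} = \frac{34}{5} + d$)
$C{\left(x,A \right)} = \frac{89}{5}$ ($C{\left(x,A \right)} = \frac{34}{5} + 11 = \frac{89}{5}$)
$\frac{C{\left(411,z{\left(31 \right)} \right)}}{-555117} = \frac{89}{5 \left(-555117\right)} = \frac{89}{5} \left(- \frac{1}{555117}\right) = - \frac{89}{2775585}$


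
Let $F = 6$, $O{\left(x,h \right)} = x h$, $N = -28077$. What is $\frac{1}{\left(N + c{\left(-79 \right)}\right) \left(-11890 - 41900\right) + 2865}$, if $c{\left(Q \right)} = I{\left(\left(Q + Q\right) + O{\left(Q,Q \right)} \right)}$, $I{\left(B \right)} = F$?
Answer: $\frac{1}{1509941955} \approx 6.6228 \cdot 10^{-10}$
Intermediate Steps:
$O{\left(x,h \right)} = h x$
$I{\left(B \right)} = 6$
$c{\left(Q \right)} = 6$
$\frac{1}{\left(N + c{\left(-79 \right)}\right) \left(-11890 - 41900\right) + 2865} = \frac{1}{\left(-28077 + 6\right) \left(-11890 - 41900\right) + 2865} = \frac{1}{\left(-28071\right) \left(-53790\right) + 2865} = \frac{1}{1509939090 + 2865} = \frac{1}{1509941955}$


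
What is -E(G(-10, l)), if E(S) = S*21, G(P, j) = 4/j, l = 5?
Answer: -84/5 ≈ -16.800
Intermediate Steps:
E(S) = 21*S
-E(G(-10, l)) = -21*4/5 = -1*84/5 = -84/5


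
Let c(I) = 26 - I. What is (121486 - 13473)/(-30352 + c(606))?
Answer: -108013/30932 ≈ -3.4920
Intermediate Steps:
(121486 - 13473)/(-30352 + c(606)) = (121486 - 13473)/(-30352 + (26 - 1*606)) = 108013/(-30352 + (26 - 606)) = 108013/(-30352 - 580) = 108013/(-30932) = 108013*(-1/30932) = -108013/30932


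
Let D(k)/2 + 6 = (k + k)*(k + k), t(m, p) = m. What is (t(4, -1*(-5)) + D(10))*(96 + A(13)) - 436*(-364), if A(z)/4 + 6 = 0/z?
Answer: 215728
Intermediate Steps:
A(z) = -24 (A(z) = -24 + 4*(0/z) = -24 + 4*0 = -24 + 0 = -24)
D(k) = -12 + 8*k² (D(k) = -12 + 2*((k + k)*(k + k)) = -12 + 2*((2*k)*(2*k)) = -12 + 2*(4*k²) = -12 + 8*k²)
(t(4, -1*(-5)) + D(10))*(96 + A(13)) - 436*(-364) = (4 + (-12 + 8*10²))*(96 - 24) - 436*(-364) = (4 + (-12 + 8*100))*72 + 158704 = (4 + (-12 + 800))*72 + 158704 = (4 + 788)*72 + 158704 = 792*72 + 158704 = 57024 + 158704 = 215728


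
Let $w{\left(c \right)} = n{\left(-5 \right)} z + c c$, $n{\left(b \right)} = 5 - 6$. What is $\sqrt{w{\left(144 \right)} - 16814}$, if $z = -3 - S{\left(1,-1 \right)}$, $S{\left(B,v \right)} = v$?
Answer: $6 \sqrt{109} \approx 62.642$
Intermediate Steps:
$n{\left(b \right)} = -1$ ($n{\left(b \right)} = 5 - 6 = -1$)
$z = -2$ ($z = -3 - -1 = -3 + 1 = -2$)
$w{\left(c \right)} = 2 + c^{2}$ ($w{\left(c \right)} = \left(-1\right) \left(-2\right) + c c = 2 + c^{2}$)
$\sqrt{w{\left(144 \right)} - 16814} = \sqrt{\left(2 + 144^{2}\right) - 16814} = \sqrt{\left(2 + 20736\right) - 16814} = \sqrt{20738 - 16814} = \sqrt{3924} = 6 \sqrt{109}$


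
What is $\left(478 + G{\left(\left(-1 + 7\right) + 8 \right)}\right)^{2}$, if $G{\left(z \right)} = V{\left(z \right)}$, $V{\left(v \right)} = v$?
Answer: $242064$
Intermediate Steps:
$G{\left(z \right)} = z$
$\left(478 + G{\left(\left(-1 + 7\right) + 8 \right)}\right)^{2} = \left(478 + \left(\left(-1 + 7\right) + 8\right)\right)^{2} = \left(478 + \left(6 + 8\right)\right)^{2} = \left(478 + 14\right)^{2} = 492^{2} = 242064$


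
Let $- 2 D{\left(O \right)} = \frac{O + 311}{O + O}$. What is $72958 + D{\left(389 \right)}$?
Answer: $\frac{28380487}{389} \approx 72958.0$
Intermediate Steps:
$D{\left(O \right)} = - \frac{311 + O}{4 O}$ ($D{\left(O \right)} = - \frac{\left(O + 311\right) \frac{1}{O + O}}{2} = - \frac{\left(311 + O\right) \frac{1}{2 O}}{2} = - \frac{\frac{1}{2} \frac{1}{O} \left(311 + O\right)}{2} = - \frac{311 + O}{4 O}$)
$72958 + D{\left(389 \right)} = 72958 + \frac{-311 - 389}{4 \cdot 389} = 72958 + \frac{1}{4} \cdot \frac{1}{389} \left(-311 - 389\right) = 72958 + \frac{1}{4} \cdot \frac{1}{389} \left(-700\right) = 72958 - \frac{175}{389} = \frac{28380487}{389}$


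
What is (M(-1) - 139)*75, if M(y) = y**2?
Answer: -10350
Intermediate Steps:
(M(-1) - 139)*75 = ((-1)**2 - 139)*75 = (1 - 139)*75 = -138*75 = -10350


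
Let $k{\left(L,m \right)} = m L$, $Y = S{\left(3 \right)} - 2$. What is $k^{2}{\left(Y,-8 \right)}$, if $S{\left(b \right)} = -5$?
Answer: $3136$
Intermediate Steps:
$Y = -7$ ($Y = -5 - 2 = -7$)
$k{\left(L,m \right)} = L m$
$k^{2}{\left(Y,-8 \right)} = \left(\left(-7\right) \left(-8\right)\right)^{2} = 56^{2} = 3136$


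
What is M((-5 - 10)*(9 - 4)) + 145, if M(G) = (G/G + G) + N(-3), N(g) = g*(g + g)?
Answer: 89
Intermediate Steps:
N(g) = 2*g² (N(g) = g*(2*g) = 2*g²)
M(G) = 19 + G (M(G) = (G/G + G) + 2*(-3)² = (1 + G) + 2*9 = (1 + G) + 18 = 19 + G)
M((-5 - 10)*(9 - 4)) + 145 = (19 + (-5 - 10)*(9 - 4)) + 145 = (19 - 15*5) + 145 = (19 - 75) + 145 = -56 + 145 = 89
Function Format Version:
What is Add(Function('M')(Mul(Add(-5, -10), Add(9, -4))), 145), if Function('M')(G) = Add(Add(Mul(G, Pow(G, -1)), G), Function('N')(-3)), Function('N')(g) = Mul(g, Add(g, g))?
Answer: 89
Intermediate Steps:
Function('N')(g) = Mul(2, Pow(g, 2)) (Function('N')(g) = Mul(g, Mul(2, g)) = Mul(2, Pow(g, 2)))
Function('M')(G) = Add(19, G) (Function('M')(G) = Add(Add(Mul(G, Pow(G, -1)), G), Mul(2, Pow(-3, 2))) = Add(Add(1, G), Mul(2, 9)) = Add(Add(1, G), 18) = Add(19, G))
Add(Function('M')(Mul(Add(-5, -10), Add(9, -4))), 145) = Add(Add(19, Mul(Add(-5, -10), Add(9, -4))), 145) = Add(Add(19, Mul(-15, 5)), 145) = Add(Add(19, -75), 145) = Add(-56, 145) = 89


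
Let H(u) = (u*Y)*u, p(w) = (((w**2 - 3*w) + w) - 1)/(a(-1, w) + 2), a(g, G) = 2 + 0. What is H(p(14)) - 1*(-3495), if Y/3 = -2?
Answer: -55707/8 ≈ -6963.4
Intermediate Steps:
Y = -6 (Y = 3*(-2) = -6)
a(g, G) = 2
p(w) = -1/4 - w/2 + w**2/4 (p(w) = (((w**2 - 3*w) + w) - 1)/(2 + 2) = ((w**2 - 2*w) - 1)/4 = (-1 + w**2 - 2*w)*(1/4) = -1/4 - w/2 + w**2/4)
H(u) = -6*u**2 (H(u) = (u*(-6))*u = (-6*u)*u = -6*u**2)
H(p(14)) - 1*(-3495) = -6*(-1/4 - 1/2*14 + (1/4)*14**2)**2 - 1*(-3495) = -6*(-1/4 - 7 + (1/4)*196)**2 + 3495 = -6*(-1/4 - 7 + 49)**2 + 3495 = -6*(167/4)**2 + 3495 = -6*27889/16 + 3495 = -83667/8 + 3495 = -55707/8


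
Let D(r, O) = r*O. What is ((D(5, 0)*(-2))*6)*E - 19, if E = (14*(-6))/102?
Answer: -19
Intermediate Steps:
D(r, O) = O*r
E = -14/17 (E = -84*1/102 = -14/17 ≈ -0.82353)
((D(5, 0)*(-2))*6)*E - 19 = (((0*5)*(-2))*6)*(-14/17) - 19 = ((0*(-2))*6)*(-14/17) - 19 = (0*6)*(-14/17) - 19 = 0*(-14/17) - 19 = 0 - 19 = -19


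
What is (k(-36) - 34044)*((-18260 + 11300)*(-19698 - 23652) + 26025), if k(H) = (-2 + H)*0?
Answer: -10272505499100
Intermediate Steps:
k(H) = 0
(k(-36) - 34044)*((-18260 + 11300)*(-19698 - 23652) + 26025) = (0 - 34044)*((-18260 + 11300)*(-19698 - 23652) + 26025) = -34044*(-6960*(-43350) + 26025) = -34044*(301716000 + 26025) = -34044*301742025 = -10272505499100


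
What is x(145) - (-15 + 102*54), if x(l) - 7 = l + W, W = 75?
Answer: -5266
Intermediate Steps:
x(l) = 82 + l (x(l) = 7 + (l + 75) = 7 + (75 + l) = 82 + l)
x(145) - (-15 + 102*54) = (82 + 145) - (-15 + 102*54) = 227 - (-15 + 5508) = 227 - 1*5493 = 227 - 5493 = -5266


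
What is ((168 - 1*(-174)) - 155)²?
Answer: 34969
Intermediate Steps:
((168 - 1*(-174)) - 155)² = ((168 + 174) - 155)² = (342 - 155)² = 187² = 34969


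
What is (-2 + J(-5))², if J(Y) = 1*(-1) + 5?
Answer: 4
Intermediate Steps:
J(Y) = 4 (J(Y) = -1 + 5 = 4)
(-2 + J(-5))² = (-2 + 4)² = 2² = 4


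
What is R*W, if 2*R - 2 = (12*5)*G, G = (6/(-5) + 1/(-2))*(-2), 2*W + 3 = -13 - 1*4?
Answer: -1030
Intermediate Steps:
W = -10 (W = -3/2 + (-13 - 1*4)/2 = -3/2 + (-13 - 4)/2 = -3/2 + (½)*(-17) = -3/2 - 17/2 = -10)
G = 17/5 (G = (6*(-⅕) + 1*(-½))*(-2) = (-6/5 - ½)*(-2) = -17/10*(-2) = 17/5 ≈ 3.4000)
R = 103 (R = 1 + ((12*5)*(17/5))/2 = 1 + (60*(17/5))/2 = 1 + (½)*204 = 1 + 102 = 103)
R*W = 103*(-10) = -1030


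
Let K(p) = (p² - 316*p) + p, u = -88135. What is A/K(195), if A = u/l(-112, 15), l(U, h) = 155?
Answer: 17627/725400 ≈ 0.024300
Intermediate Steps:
K(p) = p² - 315*p
A = -17627/31 (A = -88135/155 = -88135*1/155 = -17627/31 ≈ -568.61)
A/K(195) = -17627*1/(195*(-315 + 195))/31 = -17627/(31*(195*(-120))) = -17627/31/(-23400) = -17627/31*(-1/23400) = 17627/725400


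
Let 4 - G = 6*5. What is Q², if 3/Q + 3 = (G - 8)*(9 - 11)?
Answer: 9/4225 ≈ 0.0021302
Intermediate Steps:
G = -26 (G = 4 - 6*5 = 4 - 1*30 = 4 - 30 = -26)
Q = 3/65 (Q = 3/(-3 + (-26 - 8)*(9 - 11)) = 3/(-3 - 34*(-2)) = 3/(-3 + 68) = 3/65 ≈ 0.046154)
Q² = (3/65)² = 9/4225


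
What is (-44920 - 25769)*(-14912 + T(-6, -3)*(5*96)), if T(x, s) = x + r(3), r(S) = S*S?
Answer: 952322208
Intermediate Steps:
r(S) = S²
T(x, s) = 9 + x (T(x, s) = x + 3² = x + 9 = 9 + x)
(-44920 - 25769)*(-14912 + T(-6, -3)*(5*96)) = (-44920 - 25769)*(-14912 + (9 - 6)*(5*96)) = -70689*(-14912 + 3*480) = -70689*(-14912 + 1440) = -70689*(-13472) = 952322208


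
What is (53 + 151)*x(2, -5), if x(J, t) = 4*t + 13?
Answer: -1428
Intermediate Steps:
x(J, t) = 13 + 4*t
(53 + 151)*x(2, -5) = (53 + 151)*(13 + 4*(-5)) = 204*(13 - 20) = 204*(-7) = -1428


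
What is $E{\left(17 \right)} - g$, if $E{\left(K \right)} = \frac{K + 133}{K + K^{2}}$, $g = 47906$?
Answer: $- \frac{2443181}{51} \approx -47906.0$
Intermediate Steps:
$E{\left(K \right)} = \frac{133 + K}{K + K^{2}}$
$E{\left(17 \right)} - g = \frac{133 + 17}{17 \left(1 + 17\right)} - 47906 = \frac{1}{17} \cdot \frac{1}{18} \cdot 150 - 47906 = \frac{25}{51} - 47906 = - \frac{2443181}{51}$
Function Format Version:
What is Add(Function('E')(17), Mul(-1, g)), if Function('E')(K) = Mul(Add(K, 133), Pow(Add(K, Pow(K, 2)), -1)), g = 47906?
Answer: Rational(-2443181, 51) ≈ -47906.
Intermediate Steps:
Function('E')(K) = Mul(Pow(Add(K, Pow(K, 2)), -1), Add(133, K)) (Function('E')(K) = Mul(Add(133, K), Pow(Add(K, Pow(K, 2)), -1)) = Mul(Pow(Add(K, Pow(K, 2)), -1), Add(133, K)))
Add(Function('E')(17), Mul(-1, g)) = Add(Mul(Pow(17, -1), Pow(Add(1, 17), -1), Add(133, 17)), Mul(-1, 47906)) = Add(Mul(Rational(1, 17), Pow(18, -1), 150), -47906) = Add(Mul(Rational(1, 17), Rational(1, 18), 150), -47906) = Add(Rational(25, 51), -47906) = Rational(-2443181, 51)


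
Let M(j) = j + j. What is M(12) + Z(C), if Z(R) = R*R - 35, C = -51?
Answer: 2590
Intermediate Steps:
Z(R) = -35 + R**2 (Z(R) = R**2 - 35 = -35 + R**2)
M(j) = 2*j
M(12) + Z(C) = 2*12 + (-35 + (-51)**2) = 24 + (-35 + 2601) = 24 + 2566 = 2590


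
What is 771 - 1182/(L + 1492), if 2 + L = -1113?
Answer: 289485/377 ≈ 767.86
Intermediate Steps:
L = -1115 (L = -2 - 1113 = -1115)
771 - 1182/(L + 1492) = 771 - 1182/(-1115 + 1492) = 771 - 1182/377 = 289485/377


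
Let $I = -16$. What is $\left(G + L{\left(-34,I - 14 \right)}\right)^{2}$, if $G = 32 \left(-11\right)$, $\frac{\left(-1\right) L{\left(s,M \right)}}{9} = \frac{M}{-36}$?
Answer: $\frac{516961}{4} \approx 1.2924 \cdot 10^{5}$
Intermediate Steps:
$L{\left(s,M \right)} = \frac{M}{4}$ ($L{\left(s,M \right)} = - 9 \frac{M}{-36} = - 9 M \left(- \frac{1}{36}\right) = - 9 \left(- \frac{M}{36}\right) = \frac{M}{4}$)
$G = -352$
$\left(G + L{\left(-34,I - 14 \right)}\right)^{2} = \left(-352 + \frac{-16 - 14}{4}\right)^{2} = \left(-352 + \frac{1}{4} \left(-30\right)\right)^{2} = \left(-352 - \frac{15}{2}\right)^{2} = \left(- \frac{719}{2}\right)^{2} = \frac{516961}{4}$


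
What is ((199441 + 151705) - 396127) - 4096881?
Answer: -4141862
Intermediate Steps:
((199441 + 151705) - 396127) - 4096881 = (351146 - 396127) - 4096881 = -44981 - 4096881 = -4141862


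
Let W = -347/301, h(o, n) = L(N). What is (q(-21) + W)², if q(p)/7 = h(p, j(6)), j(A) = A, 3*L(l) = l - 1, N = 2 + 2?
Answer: 3097600/90601 ≈ 34.189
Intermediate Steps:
N = 4
L(l) = -⅓ + l/3 (L(l) = (l - 1)/3 = (-1 + l)/3 = -⅓ + l/3)
h(o, n) = 1 (h(o, n) = -⅓ + (⅓)*4 = -⅓ + 4/3 = 1)
q(p) = 7 (q(p) = 7*1 = 7)
W = -347/301 (W = -347*1/301 = -347/301 ≈ -1.1528)
(q(-21) + W)² = (7 - 347/301)² = (1760/301)² = 3097600/90601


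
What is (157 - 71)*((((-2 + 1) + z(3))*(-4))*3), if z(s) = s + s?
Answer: -5160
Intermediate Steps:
z(s) = 2*s
(157 - 71)*((((-2 + 1) + z(3))*(-4))*3) = (157 - 71)*((((-2 + 1) + 2*3)*(-4))*3) = 86*(((-1 + 6)*(-4))*3) = 86*((5*(-4))*3) = 86*(-20*3) = 86*(-60) = -5160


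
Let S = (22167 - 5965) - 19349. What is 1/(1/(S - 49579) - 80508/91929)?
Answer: -1615682818/1414985579 ≈ -1.1418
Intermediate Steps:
S = -3147 (S = 16202 - 19349 = -3147)
1/(1/(S - 49579) - 80508/91929) = 1/(1/(-3147 - 49579) - 80508/91929) = 1/(1/(-52726) - 80508*1/91929) = 1/(-1/52726 - 26836/30643) = 1/(-1414985579/1615682818) = -1615682818/1414985579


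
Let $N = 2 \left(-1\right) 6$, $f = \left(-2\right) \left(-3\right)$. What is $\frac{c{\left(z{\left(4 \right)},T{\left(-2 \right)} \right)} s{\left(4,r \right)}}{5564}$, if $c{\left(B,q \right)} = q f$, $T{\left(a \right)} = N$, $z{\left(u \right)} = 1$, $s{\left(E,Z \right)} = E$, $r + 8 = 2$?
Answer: $- \frac{72}{1391} \approx -0.051761$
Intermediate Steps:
$f = 6$
$r = -6$ ($r = -8 + 2 = -6$)
$N = -12$ ($N = \left(-2\right) 6 = -12$)
$T{\left(a \right)} = -12$
$c{\left(B,q \right)} = 6 q$ ($c{\left(B,q \right)} = q 6 = 6 q$)
$\frac{c{\left(z{\left(4 \right)},T{\left(-2 \right)} \right)} s{\left(4,r \right)}}{5564} = \frac{6 \left(-12\right) 4}{5564} = \left(-72\right) 4 \cdot \frac{1}{5564} = \left(-288\right) \frac{1}{5564} = - \frac{72}{1391}$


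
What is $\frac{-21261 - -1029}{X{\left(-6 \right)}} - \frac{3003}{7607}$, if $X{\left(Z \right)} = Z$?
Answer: $\frac{25647801}{7607} \approx 3371.6$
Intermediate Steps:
$\frac{-21261 - -1029}{X{\left(-6 \right)}} - \frac{3003}{7607} = \frac{-21261 - -1029}{-6} - \frac{3003}{7607} = \left(-21261 + 1029\right) \left(- \frac{1}{6}\right) - \frac{3003}{7607} = \left(-20232\right) \left(- \frac{1}{6}\right) - \frac{3003}{7607} = 3372 - \frac{3003}{7607} = \frac{25647801}{7607}$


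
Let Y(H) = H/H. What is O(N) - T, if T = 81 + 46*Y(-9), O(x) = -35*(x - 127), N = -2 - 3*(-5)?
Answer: 3863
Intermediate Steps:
Y(H) = 1
N = 13 (N = -2 + 15 = 13)
O(x) = 4445 - 35*x (O(x) = -35*(-127 + x) = 4445 - 35*x)
T = 127 (T = 81 + 46*1 = 81 + 46 = 127)
O(N) - T = (4445 - 35*13) - 1*127 = (4445 - 455) - 127 = 3990 - 127 = 3863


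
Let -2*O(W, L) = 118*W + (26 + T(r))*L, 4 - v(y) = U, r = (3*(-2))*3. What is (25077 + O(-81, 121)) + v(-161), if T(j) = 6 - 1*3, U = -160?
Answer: 56531/2 ≈ 28266.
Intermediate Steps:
r = -18 (r = -6*3 = -18)
v(y) = 164 (v(y) = 4 - 1*(-160) = 4 + 160 = 164)
T(j) = 3 (T(j) = 6 - 3 = 3)
O(W, L) = -59*W - 29*L/2 (O(W, L) = -(118*W + (26 + 3)*L)/2 = -(118*W + 29*L)/2 = -(29*L + 118*W)/2 = -59*W - 29*L/2)
(25077 + O(-81, 121)) + v(-161) = (25077 + (-59*(-81) - 29/2*121)) + 164 = (25077 + (4779 - 3509/2)) + 164 = (25077 + 6049/2) + 164 = 56203/2 + 164 = 56531/2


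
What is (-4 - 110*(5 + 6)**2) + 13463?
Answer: 149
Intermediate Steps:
(-4 - 110*(5 + 6)**2) + 13463 = (-4 - 110*11**2) + 13463 = (-4 - 110*121) + 13463 = (-4 - 13310) + 13463 = -13314 + 13463 = 149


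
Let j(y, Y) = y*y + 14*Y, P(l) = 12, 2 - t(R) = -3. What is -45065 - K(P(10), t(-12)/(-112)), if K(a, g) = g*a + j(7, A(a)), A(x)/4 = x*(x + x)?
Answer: -1714761/28 ≈ -61241.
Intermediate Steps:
t(R) = 5 (t(R) = 2 - 1*(-3) = 2 + 3 = 5)
A(x) = 8*x**2 (A(x) = 4*(x*(x + x)) = 4*(x*(2*x)) = 4*(2*x**2) = 8*x**2)
j(y, Y) = y**2 + 14*Y
K(a, g) = 49 + 112*a**2 + a*g (K(a, g) = g*a + (7**2 + 14*(8*a**2)) = a*g + (49 + 112*a**2) = 49 + 112*a**2 + a*g)
-45065 - K(P(10), t(-12)/(-112)) = -45065 - (49 + 112*12**2 + 12*(5/(-112))) = -45065 - (49 + 112*144 + 12*(5*(-1/112))) = -45065 - (49 + 16128 + 12*(-5/112)) = -45065 - (49 + 16128 - 15/28) = -45065 - 1*452941/28 = -45065 - 452941/28 = -1714761/28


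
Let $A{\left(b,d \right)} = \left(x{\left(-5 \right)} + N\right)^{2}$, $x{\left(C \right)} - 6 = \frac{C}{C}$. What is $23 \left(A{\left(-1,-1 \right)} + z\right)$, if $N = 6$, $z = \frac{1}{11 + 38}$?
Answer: $\frac{190486}{49} \approx 3887.5$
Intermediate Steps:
$z = \frac{1}{49} \approx 0.020408$
$x{\left(C \right)} = 7$ ($x{\left(C \right)} = 6 + \frac{C}{C} = 6 + 1 = 7$)
$A{\left(b,d \right)} = 169$ ($A{\left(b,d \right)} = \left(7 + 6\right)^{2} = 13^{2} = 169$)
$23 \left(A{\left(-1,-1 \right)} + z\right) = 23 \left(169 + \frac{1}{49}\right) = 23 \cdot \frac{8282}{49} = \frac{190486}{49}$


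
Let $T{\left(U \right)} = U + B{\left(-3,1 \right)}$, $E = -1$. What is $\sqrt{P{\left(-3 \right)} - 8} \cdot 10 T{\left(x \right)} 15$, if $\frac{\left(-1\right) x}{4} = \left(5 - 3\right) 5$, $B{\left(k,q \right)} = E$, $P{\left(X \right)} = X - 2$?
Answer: $- 6150 i \sqrt{13} \approx - 22174.0 i$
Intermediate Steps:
$P{\left(X \right)} = -2 + X$
$B{\left(k,q \right)} = -1$
$x = -40$ ($x = - 4 \left(5 - 3\right) 5 = - 4 \cdot 2 \cdot 5 = \left(-4\right) 10 = -40$)
$T{\left(U \right)} = -1 + U$ ($T{\left(U \right)} = U - 1 = -1 + U$)
$\sqrt{P{\left(-3 \right)} - 8} \cdot 10 T{\left(x \right)} 15 = \sqrt{\left(-2 - 3\right) - 8} \cdot 10 \left(-1 - 40\right) 15 = \sqrt{-5 - 8} \cdot 10 \left(-41\right) 15 = \sqrt{-13} \cdot 10 \left(-41\right) 15 = i \sqrt{13} \cdot 10 \left(-41\right) 15 = 10 i \sqrt{13} \left(-41\right) 15 = - 410 i \sqrt{13} \cdot 15 = - 6150 i \sqrt{13}$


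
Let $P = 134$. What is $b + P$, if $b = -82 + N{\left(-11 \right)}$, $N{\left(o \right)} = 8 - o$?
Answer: $71$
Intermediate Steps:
$b = -63$ ($b = -82 + \left(8 - -11\right) = -82 + \left(8 + 11\right) = -82 + 19 = -63$)
$b + P = -63 + 134 = 71$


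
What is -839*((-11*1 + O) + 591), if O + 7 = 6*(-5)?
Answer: -455577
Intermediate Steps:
O = -37 (O = -7 + 6*(-5) = -7 - 30 = -37)
-839*((-11*1 + O) + 591) = -839*((-11*1 - 37) + 591) = -839*((-11 - 37) + 591) = -839*(-48 + 591) = -839*543 = -455577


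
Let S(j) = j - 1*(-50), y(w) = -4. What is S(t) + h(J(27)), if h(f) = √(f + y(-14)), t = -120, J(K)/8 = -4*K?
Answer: -70 + 2*I*√217 ≈ -70.0 + 29.462*I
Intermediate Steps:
J(K) = -32*K (J(K) = 8*(-4*K) = -32*K)
h(f) = √(-4 + f) (h(f) = √(f - 4) = √(-4 + f))
S(j) = 50 + j (S(j) = j + 50 = 50 + j)
S(t) + h(J(27)) = (50 - 120) + √(-4 - 32*27) = -70 + √(-4 - 864) = -70 + √(-868) = -70 + 2*I*√217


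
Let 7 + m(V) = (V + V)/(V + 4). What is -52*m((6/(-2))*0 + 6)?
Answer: 1508/5 ≈ 301.60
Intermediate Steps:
m(V) = -7 + 2*V/(4 + V) (m(V) = -7 + (V + V)/(V + 4) = -7 + (2*V)/(4 + V) = -7 + 2*V/(4 + V))
-52*m((6/(-2))*0 + 6) = -52*(-28 - 5*((6/(-2))*0 + 6))/(4 + ((6/(-2))*0 + 6)) = -52*(-28 - 5*((6*(-½))*0 + 6))/(4 + ((6*(-½))*0 + 6)) = -52*(-28 - 5*(-3*0 + 6))/(4 + (-3*0 + 6)) = -52*(-28 - 5*(0 + 6))/(4 + (0 + 6)) = -52*(-28 - 5*6)/(4 + 6) = -52*(-28 - 30)/10 = -26*(-58)/5 = -52*(-29/5) = 1508/5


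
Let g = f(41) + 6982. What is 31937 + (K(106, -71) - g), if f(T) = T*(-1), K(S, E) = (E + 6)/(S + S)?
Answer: 5299087/212 ≈ 24996.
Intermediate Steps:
K(S, E) = (6 + E)/(2*S) (K(S, E) = (6 + E)/((2*S)) = (6 + E)*(1/(2*S)) = (6 + E)/(2*S))
f(T) = -T
g = 6941 (g = -1*41 + 6982 = -41 + 6982 = 6941)
31937 + (K(106, -71) - g) = 31937 + ((1/2)*(6 - 71)/106 - 1*6941) = 31937 + ((1/2)*(1/106)*(-65) - 6941) = 31937 + (-65/212 - 6941) = 31937 - 1471557/212 = 5299087/212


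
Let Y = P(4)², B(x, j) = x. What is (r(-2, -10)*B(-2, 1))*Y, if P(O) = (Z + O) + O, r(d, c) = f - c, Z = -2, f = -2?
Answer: -576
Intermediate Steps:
r(d, c) = -2 - c
P(O) = -2 + 2*O (P(O) = (-2 + O) + O = -2 + 2*O)
Y = 36 (Y = (-2 + 2*4)² = (-2 + 8)² = 6² = 36)
(r(-2, -10)*B(-2, 1))*Y = ((-2 - 1*(-10))*(-2))*36 = ((-2 + 10)*(-2))*36 = (8*(-2))*36 = -16*36 = -576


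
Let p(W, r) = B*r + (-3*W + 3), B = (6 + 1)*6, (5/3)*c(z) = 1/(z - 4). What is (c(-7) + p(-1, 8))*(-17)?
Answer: -319719/55 ≈ -5813.1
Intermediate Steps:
c(z) = 3/(5*(-4 + z)) (c(z) = 3/(5*(z - 4)) = 3/(5*(-4 + z)))
B = 42 (B = 7*6 = 42)
p(W, r) = 3 - 3*W + 42*r (p(W, r) = 42*r + (-3*W + 3) = 42*r + (3 - 3*W) = 3 - 3*W + 42*r)
(c(-7) + p(-1, 8))*(-17) = (3/(5*(-4 - 7)) + (3 - 3*(-1) + 42*8))*(-17) = ((⅗)/(-11) + (3 + 3 + 336))*(-17) = ((⅗)*(-1/11) + 342)*(-17) = (-3/55 + 342)*(-17) = (18807/55)*(-17) = -319719/55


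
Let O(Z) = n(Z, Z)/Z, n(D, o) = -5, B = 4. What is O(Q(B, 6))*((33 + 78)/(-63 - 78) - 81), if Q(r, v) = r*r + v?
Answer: 9610/517 ≈ 18.588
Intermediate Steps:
Q(r, v) = v + r**2 (Q(r, v) = r**2 + v = v + r**2)
O(Z) = -5/Z
O(Q(B, 6))*((33 + 78)/(-63 - 78) - 81) = (-5/(6 + 4**2))*((33 + 78)/(-63 - 78) - 81) = (-5/(6 + 16))*(111/(-141) - 81) = (-5/22)*(111*(-1/141) - 81) = (-5*1/22)*(-37/47 - 81) = -5/22*(-3844/47) = 9610/517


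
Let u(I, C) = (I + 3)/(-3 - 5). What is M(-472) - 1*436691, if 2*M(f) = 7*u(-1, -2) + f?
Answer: -3495423/8 ≈ -4.3693e+5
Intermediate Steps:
u(I, C) = -3/8 - I/8 (u(I, C) = (3 + I)/(-8) = (3 + I)*(-1/8) = -3/8 - I/8)
M(f) = -7/8 + f/2 (M(f) = (7*(-3/8 - 1/8*(-1)) + f)/2 = (7*(-3/8 + 1/8) + f)/2 = (7*(-1/4) + f)/2 = (-7/4 + f)/2 = -7/8 + f/2)
M(-472) - 1*436691 = (-7/8 + (1/2)*(-472)) - 1*436691 = (-7/8 - 236) - 436691 = -1895/8 - 436691 = -3495423/8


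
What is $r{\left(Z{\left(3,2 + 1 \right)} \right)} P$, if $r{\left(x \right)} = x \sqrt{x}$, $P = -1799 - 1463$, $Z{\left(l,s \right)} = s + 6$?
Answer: $-88074$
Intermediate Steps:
$Z{\left(l,s \right)} = 6 + s$
$P = -3262$
$r{\left(x \right)} = x^{\frac{3}{2}}$
$r{\left(Z{\left(3,2 + 1 \right)} \right)} P = \left(6 + \left(2 + 1\right)\right)^{\frac{3}{2}} \left(-3262\right) = \left(6 + 3\right)^{\frac{3}{2}} \left(-3262\right) = 9^{\frac{3}{2}} \left(-3262\right) = 27 \left(-3262\right) = -88074$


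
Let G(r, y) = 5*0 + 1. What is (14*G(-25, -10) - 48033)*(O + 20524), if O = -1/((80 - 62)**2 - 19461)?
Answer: -18860316459991/19137 ≈ -9.8554e+8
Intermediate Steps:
G(r, y) = 1 (G(r, y) = 0 + 1 = 1)
O = 1/19137 (O = -1/(18**2 - 19461) = -1/(324 - 19461) = -1/(-19137) = -1*(-1/19137) = 1/19137 ≈ 5.2255e-5)
(14*G(-25, -10) - 48033)*(O + 20524) = (14*1 - 48033)*(1/19137 + 20524) = (14 - 48033)*(392767789/19137) = -48019*392767789/19137 = -18860316459991/19137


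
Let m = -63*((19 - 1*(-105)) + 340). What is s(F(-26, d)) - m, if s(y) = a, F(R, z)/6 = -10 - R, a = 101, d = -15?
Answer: 29333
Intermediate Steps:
F(R, z) = -60 - 6*R (F(R, z) = 6*(-10 - R) = -60 - 6*R)
m = -29232 (m = -63*((19 + 105) + 340) = -63*(124 + 340) = -63*464 = -29232)
s(y) = 101
s(F(-26, d)) - m = 101 - 1*(-29232) = 101 + 29232 = 29333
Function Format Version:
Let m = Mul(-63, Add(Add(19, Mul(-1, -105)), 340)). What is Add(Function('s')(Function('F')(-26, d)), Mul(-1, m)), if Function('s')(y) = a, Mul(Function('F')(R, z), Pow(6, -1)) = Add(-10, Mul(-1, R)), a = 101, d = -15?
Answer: 29333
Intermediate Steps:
Function('F')(R, z) = Add(-60, Mul(-6, R)) (Function('F')(R, z) = Mul(6, Add(-10, Mul(-1, R))) = Add(-60, Mul(-6, R)))
m = -29232 (m = Mul(-63, Add(Add(19, 105), 340)) = Mul(-63, Add(124, 340)) = Mul(-63, 464) = -29232)
Function('s')(y) = 101
Add(Function('s')(Function('F')(-26, d)), Mul(-1, m)) = Add(101, Mul(-1, -29232)) = Add(101, 29232) = 29333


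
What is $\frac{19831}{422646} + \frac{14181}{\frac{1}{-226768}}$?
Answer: $- \frac{194163391746191}{60378} \approx -3.2158 \cdot 10^{9}$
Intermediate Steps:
$\frac{19831}{422646} + \frac{14181}{\frac{1}{-226768}} = 19831 \cdot \frac{1}{422646} + \frac{14181}{- \frac{1}{226768}} = \frac{2833}{60378} + 14181 \left(-226768\right) = \frac{2833}{60378} - 3215797008 = - \frac{194163391746191}{60378}$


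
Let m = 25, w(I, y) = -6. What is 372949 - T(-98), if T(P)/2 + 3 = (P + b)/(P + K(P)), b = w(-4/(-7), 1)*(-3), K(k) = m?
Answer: 27225555/73 ≈ 3.7295e+5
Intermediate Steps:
K(k) = 25
b = 18 (b = -6*(-3) = 18)
T(P) = -6 + 2*(18 + P)/(25 + P) (T(P) = -6 + 2*((P + 18)/(P + 25)) = -6 + 2*((18 + P)/(25 + P)) = -6 + 2*(18 + P)/(25 + P))
372949 - T(-98) = 372949 - 2*(-57 - 2*(-98))/(25 - 98) = 372949 - 2*(-57 + 196)/(-73) = 372949 - 2*(-1)*139/73 = 372949 - 1*(-278/73) = 372949 + 278/73 = 27225555/73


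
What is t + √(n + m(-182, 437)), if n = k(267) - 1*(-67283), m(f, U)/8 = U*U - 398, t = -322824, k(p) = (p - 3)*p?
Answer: -322824 + √1662339 ≈ -3.2153e+5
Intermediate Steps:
k(p) = p*(-3 + p) (k(p) = (-3 + p)*p = p*(-3 + p))
m(f, U) = -3184 + 8*U² (m(f, U) = 8*(U*U - 398) = 8*(U² - 398) = 8*(-398 + U²) = -3184 + 8*U²)
n = 137771 (n = 267*(-3 + 267) - 1*(-67283) = 267*264 + 67283 = 70488 + 67283 = 137771)
t + √(n + m(-182, 437)) = -322824 + √(137771 + (-3184 + 8*437²)) = -322824 + √(137771 + (-3184 + 8*190969)) = -322824 + √(137771 + (-3184 + 1527752)) = -322824 + √(137771 + 1524568) = -322824 + √1662339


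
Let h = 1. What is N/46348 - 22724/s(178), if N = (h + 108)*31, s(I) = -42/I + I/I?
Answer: -23433908489/787916 ≈ -29742.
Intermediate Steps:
s(I) = 1 - 42/I (s(I) = -42/I + 1 = 1 - 42/I)
N = 3379 (N = (1 + 108)*31 = 109*31 = 3379)
N/46348 - 22724/s(178) = 3379/46348 - 22724*178/(-42 + 178) = 3379*(1/46348) - 22724/((1/178)*136) = 3379/46348 - 22724/68/89 = 3379/46348 - 22724*89/68 = 3379/46348 - 505609/17 = -23433908489/787916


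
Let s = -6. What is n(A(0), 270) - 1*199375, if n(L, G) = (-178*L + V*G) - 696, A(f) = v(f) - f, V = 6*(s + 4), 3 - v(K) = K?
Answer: -203845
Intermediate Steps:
v(K) = 3 - K
V = -12 (V = 6*(-6 + 4) = 6*(-2) = -12)
A(f) = 3 - 2*f (A(f) = (3 - f) - f = 3 - 2*f)
n(L, G) = -696 - 178*L - 12*G (n(L, G) = (-178*L - 12*G) - 696 = -696 - 178*L - 12*G)
n(A(0), 270) - 1*199375 = (-696 - 178*(3 - 2*0) - 12*270) - 1*199375 = (-696 - 178*(3 + 0) - 3240) - 199375 = (-696 - 178*3 - 3240) - 199375 = (-696 - 534 - 3240) - 199375 = -4470 - 199375 = -203845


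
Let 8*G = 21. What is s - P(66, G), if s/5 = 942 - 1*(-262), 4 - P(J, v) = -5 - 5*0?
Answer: 6011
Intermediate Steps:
G = 21/8 (G = (⅛)*21 = 21/8 ≈ 2.6250)
P(J, v) = 9 (P(J, v) = 4 - (-5 - 5*0) = 4 - (-5 + 0) = 4 - 1*(-5) = 4 + 5 = 9)
s = 6020 (s = 5*(942 - 1*(-262)) = 5*(942 + 262) = 5*1204 = 6020)
s - P(66, G) = 6020 - 1*9 = 6020 - 9 = 6011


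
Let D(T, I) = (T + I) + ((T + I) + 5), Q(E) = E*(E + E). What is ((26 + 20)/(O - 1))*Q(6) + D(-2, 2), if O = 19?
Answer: 189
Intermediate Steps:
Q(E) = 2*E² (Q(E) = E*(2*E) = 2*E²)
D(T, I) = 5 + 2*I + 2*T (D(T, I) = (I + T) + ((I + T) + 5) = (I + T) + (5 + I + T) = 5 + 2*I + 2*T)
((26 + 20)/(O - 1))*Q(6) + D(-2, 2) = ((26 + 20)/(19 - 1))*(2*6²) + (5 + 2*2 + 2*(-2)) = (46/18)*(2*36) + (5 + 4 - 4) = (46*(1/18))*72 + 5 = (23/9)*72 + 5 = 184 + 5 = 189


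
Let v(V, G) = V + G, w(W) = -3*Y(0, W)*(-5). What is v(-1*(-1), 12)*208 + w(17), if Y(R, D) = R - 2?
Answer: 2674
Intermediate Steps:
Y(R, D) = -2 + R
w(W) = -30 (w(W) = -3*(-2 + 0)*(-5) = -3*(-2)*(-5) = 6*(-5) = -30)
v(V, G) = G + V
v(-1*(-1), 12)*208 + w(17) = (12 - 1*(-1))*208 - 30 = (12 + 1)*208 - 30 = 13*208 - 30 = 2704 - 30 = 2674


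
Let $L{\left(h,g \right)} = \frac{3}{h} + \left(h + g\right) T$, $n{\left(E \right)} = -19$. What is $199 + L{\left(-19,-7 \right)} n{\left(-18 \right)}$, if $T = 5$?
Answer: $2672$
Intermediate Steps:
$L{\left(h,g \right)} = \frac{3}{h} + 5 g + 5 h$ ($L{\left(h,g \right)} = \frac{3}{h} + \left(h + g\right) 5 = \frac{3}{h} + \left(g + h\right) 5 = \frac{3}{h} + \left(5 g + 5 h\right) = \frac{3}{h} + 5 g + 5 h$)
$199 + L{\left(-19,-7 \right)} n{\left(-18 \right)} = 199 + \frac{3 + 5 \left(-19\right) \left(-7 - 19\right)}{-19} \left(-19\right) = 199 + - \frac{3 + 5 \left(-19\right) \left(-26\right)}{19} \left(-19\right) = 199 + - \frac{3 + 2470}{19} \left(-19\right) = 199 + \left(- \frac{1}{19}\right) 2473 \left(-19\right) = 199 - -2473 = 199 + 2473 = 2672$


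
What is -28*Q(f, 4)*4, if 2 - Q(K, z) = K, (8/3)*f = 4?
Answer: -56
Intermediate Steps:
f = 3/2 (f = (3/8)*4 = 3/2 ≈ 1.5000)
Q(K, z) = 2 - K
-28*Q(f, 4)*4 = -28*(2 - 1*3/2)*4 = -28*(2 - 3/2)*4 = -28*1/2*4 = -14*4 = -56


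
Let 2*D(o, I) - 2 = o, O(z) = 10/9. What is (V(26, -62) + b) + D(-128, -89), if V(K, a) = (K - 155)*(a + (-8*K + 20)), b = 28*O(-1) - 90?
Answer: 289153/9 ≈ 32128.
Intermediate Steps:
O(z) = 10/9 (O(z) = 10*(⅑) = 10/9)
b = -530/9 (b = 28*(10/9) - 90 = 280/9 - 90 = -530/9 ≈ -58.889)
V(K, a) = (-155 + K)*(20 + a - 8*K) (V(K, a) = (-155 + K)*(a + (20 - 8*K)) = (-155 + K)*(20 + a - 8*K))
D(o, I) = 1 + o/2
(V(26, -62) + b) + D(-128, -89) = ((-3100 - 155*(-62) - 8*26² + 1260*26 + 26*(-62)) - 530/9) + (1 + (½)*(-128)) = ((-3100 + 9610 - 8*676 + 32760 - 1612) - 530/9) + (1 - 64) = ((-3100 + 9610 - 5408 + 32760 - 1612) - 530/9) - 63 = (32250 - 530/9) - 63 = 289720/9 - 63 = 289153/9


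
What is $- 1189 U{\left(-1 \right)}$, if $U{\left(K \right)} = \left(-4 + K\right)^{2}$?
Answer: $-29725$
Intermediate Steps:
$- 1189 U{\left(-1 \right)} = - 1189 \left(-4 - 1\right)^{2} = - 1189 \left(-5\right)^{2} = \left(-1189\right) 25 = -29725$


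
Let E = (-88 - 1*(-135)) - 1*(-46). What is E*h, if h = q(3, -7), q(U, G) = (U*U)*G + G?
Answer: -6510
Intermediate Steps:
q(U, G) = G + G*U² (q(U, G) = U²*G + G = G*U² + G = G + G*U²)
h = -70 (h = -7*(1 + 3²) = -7*(1 + 9) = -7*10 = -70)
E = 93 (E = (-88 + 135) + 46 = 47 + 46 = 93)
E*h = 93*(-70) = -6510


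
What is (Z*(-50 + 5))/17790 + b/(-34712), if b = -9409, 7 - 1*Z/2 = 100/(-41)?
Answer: 188460385/843952856 ≈ 0.22331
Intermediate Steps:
Z = 774/41 (Z = 14 - 200/(-41) = 14 - 200*(-1)/41 = 14 - 2*(-100/41) = 14 + 200/41 = 774/41 ≈ 18.878)
(Z*(-50 + 5))/17790 + b/(-34712) = (774*(-50 + 5)/41)/17790 - 9409/(-34712) = ((774/41)*(-45))*(1/17790) - 9409*(-1/34712) = -34830/41*1/17790 + 9409/34712 = -1161/24313 + 9409/34712 = 188460385/843952856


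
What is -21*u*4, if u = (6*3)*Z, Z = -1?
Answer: 1512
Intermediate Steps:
u = -18 (u = (6*3)*(-1) = 18*(-1) = -18)
-21*u*4 = -21*(-18)*4 = 378*4 = 1512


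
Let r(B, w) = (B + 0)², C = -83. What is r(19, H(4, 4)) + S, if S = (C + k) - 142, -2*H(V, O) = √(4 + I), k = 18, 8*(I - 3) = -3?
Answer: 154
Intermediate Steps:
I = 21/8 (I = 3 + (⅛)*(-3) = 3 - 3/8 = 21/8 ≈ 2.6250)
H(V, O) = -√106/8 (H(V, O) = -√(4 + 21/8)/2 = -√106/8)
r(B, w) = B²
S = -207 (S = (-83 + 18) - 142 = -65 - 142 = -207)
r(19, H(4, 4)) + S = 19² - 207 = 361 - 207 = 154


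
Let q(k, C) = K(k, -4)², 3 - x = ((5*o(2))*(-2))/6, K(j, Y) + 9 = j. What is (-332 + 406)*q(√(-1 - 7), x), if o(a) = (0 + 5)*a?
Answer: 5402 - 2664*I*√2 ≈ 5402.0 - 3767.5*I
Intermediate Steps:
o(a) = 5*a
K(j, Y) = -9 + j
x = 59/3 (x = 3 - (5*(5*2))*(-2)/6 = 3 - (5*10)*(-2)/6 = 3 - 50*(-2)/6 = 3 - (-100)/6 = 3 - 1*(-50/3) = 3 + 50/3 = 59/3 ≈ 19.667)
q(k, C) = (-9 + k)²
(-332 + 406)*q(√(-1 - 7), x) = (-332 + 406)*(-9 + √(-1 - 7))² = 74*(-9 + √(-8))² = 74*(-9 + 2*I*√2)²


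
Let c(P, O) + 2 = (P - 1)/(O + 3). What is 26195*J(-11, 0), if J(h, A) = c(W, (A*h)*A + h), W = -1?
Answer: -183365/4 ≈ -45841.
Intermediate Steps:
c(P, O) = -2 + (-1 + P)/(3 + O) (c(P, O) = -2 + (P - 1)/(O + 3) = -2 + (-1 + P)/(3 + O))
J(h, A) = (-8 - 2*h - 2*h*A**2)/(3 + h + h*A**2) (J(h, A) = (-7 - 1 - 2*((A*h)*A + h))/(3 + ((A*h)*A + h)) = (-7 - 1 - 2*(h*A**2 + h))/(3 + (h*A**2 + h)) = (-7 - 1 - 2*(h + h*A**2))/(3 + (h + h*A**2)) = (-7 - 1 + (-2*h - 2*h*A**2))/(3 + h + h*A**2) = (-8 - 2*h - 2*h*A**2)/(3 + h + h*A**2))
26195*J(-11, 0) = 26195*(2*(-4 - 1*(-11)*(1 + 0**2))/(3 - 11*(1 + 0**2))) = 26195*(2*(-4 - 1*(-11)*(1 + 0))/(3 - 11*(1 + 0))) = 26195*(2*(-4 - 1*(-11)*1)/(3 - 11*1)) = 26195*(2*(-4 + 11)/(3 - 11)) = 26195*(2*7/(-8)) = 26195*(2*(-1/8)*7) = 26195*(-7/4) = -183365/4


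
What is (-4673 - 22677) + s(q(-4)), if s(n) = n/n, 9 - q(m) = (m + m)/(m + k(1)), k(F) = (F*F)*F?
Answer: -27349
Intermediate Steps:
k(F) = F**3 (k(F) = F**2*F = F**3)
q(m) = 9 - 2*m/(1 + m) (q(m) = 9 - (m + m)/(m + 1**3) = 9 - 2*m/(m + 1) = 9 - 2*m/(1 + m))
s(n) = 1
(-4673 - 22677) + s(q(-4)) = (-4673 - 22677) + 1 = -27350 + 1 = -27349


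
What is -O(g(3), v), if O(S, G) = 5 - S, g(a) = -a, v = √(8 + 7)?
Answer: -8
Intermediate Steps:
v = √15 ≈ 3.8730
-O(g(3), v) = -(5 - (-1)*3) = -(5 - 1*(-3)) = -(5 + 3) = -1*8 = -8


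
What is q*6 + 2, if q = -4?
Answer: -22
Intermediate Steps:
q*6 + 2 = -4*6 + 2 = -24 + 2 = -22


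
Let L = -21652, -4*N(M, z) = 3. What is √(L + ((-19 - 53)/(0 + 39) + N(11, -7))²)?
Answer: I*√58528783/52 ≈ 147.12*I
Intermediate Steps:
N(M, z) = -¾ (N(M, z) = -¼*3 = -¾)
√(L + ((-19 - 53)/(0 + 39) + N(11, -7))²) = √(-21652 + ((-19 - 53)/(0 + 39) - ¾)²) = √(-21652 + (-72/39 - ¾)²) = √(-21652 + (-72*1/39 - ¾)²) = √(-21652 + (-24/13 - ¾)²) = √(-21652 + (-135/52)²) = √(-21652 + 18225/2704) = √(-58528783/2704) = I*√58528783/52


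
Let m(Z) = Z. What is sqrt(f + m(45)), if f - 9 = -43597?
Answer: I*sqrt(43543) ≈ 208.67*I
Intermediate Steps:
f = -43588 (f = 9 - 43597 = -43588)
sqrt(f + m(45)) = sqrt(-43588 + 45) = sqrt(-43543) = I*sqrt(43543)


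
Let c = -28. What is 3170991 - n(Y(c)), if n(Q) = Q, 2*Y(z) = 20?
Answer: 3170981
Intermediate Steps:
Y(z) = 10 (Y(z) = (½)*20 = 10)
3170991 - n(Y(c)) = 3170991 - 1*10 = 3170991 - 10 = 3170981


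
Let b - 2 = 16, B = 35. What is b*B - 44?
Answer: 586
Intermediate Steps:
b = 18 (b = 2 + 16 = 18)
b*B - 44 = 18*35 - 44 = 630 - 44 = 586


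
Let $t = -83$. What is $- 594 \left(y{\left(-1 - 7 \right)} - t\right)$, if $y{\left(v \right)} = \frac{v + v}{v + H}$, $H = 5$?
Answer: $-52470$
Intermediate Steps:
$y{\left(v \right)} = \frac{2 v}{5 + v}$ ($y{\left(v \right)} = \frac{v + v}{v + 5} = \frac{2 v}{5 + v}$)
$- 594 \left(y{\left(-1 - 7 \right)} - t\right) = - 594 \left(\frac{2 \left(-1 - 7\right)}{5 - 8} - -83\right) = - 594 \left(2 \left(-8\right) \frac{1}{5 - 8} + 83\right) = - 594 \left(2 \left(-8\right) \frac{1}{-3} + 83\right) = - 594 \left(2 \left(-8\right) \left(- \frac{1}{3}\right) + 83\right) = - 594 \left(\frac{16}{3} + 83\right) = \left(-594\right) \frac{265}{3} = -52470$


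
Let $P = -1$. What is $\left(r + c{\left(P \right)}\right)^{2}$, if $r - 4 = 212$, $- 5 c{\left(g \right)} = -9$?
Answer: $\frac{1185921}{25} \approx 47437.0$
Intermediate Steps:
$c{\left(g \right)} = \frac{9}{5}$ ($c{\left(g \right)} = \left(- \frac{1}{5}\right) \left(-9\right) = \frac{9}{5}$)
$r = 216$ ($r = 4 + 212 = 216$)
$\left(r + c{\left(P \right)}\right)^{2} = \left(216 + \frac{9}{5}\right)^{2} = \left(\frac{1089}{5}\right)^{2} = \frac{1185921}{25}$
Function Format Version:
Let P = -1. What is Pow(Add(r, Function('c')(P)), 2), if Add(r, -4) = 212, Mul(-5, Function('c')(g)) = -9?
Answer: Rational(1185921, 25) ≈ 47437.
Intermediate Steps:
Function('c')(g) = Rational(9, 5) (Function('c')(g) = Mul(Rational(-1, 5), -9) = Rational(9, 5))
r = 216 (r = Add(4, 212) = 216)
Pow(Add(r, Function('c')(P)), 2) = Pow(Add(216, Rational(9, 5)), 2) = Pow(Rational(1089, 5), 2) = Rational(1185921, 25)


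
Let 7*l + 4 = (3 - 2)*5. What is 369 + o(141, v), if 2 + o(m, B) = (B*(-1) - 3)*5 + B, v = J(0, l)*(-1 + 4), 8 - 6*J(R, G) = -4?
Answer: 328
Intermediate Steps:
l = ⅐ (l = -4/7 + ((3 - 2)*5)/7 = -4/7 + (1*5)/7 = -4/7 + (⅐)*5 = -4/7 + 5/7 = ⅐ ≈ 0.14286)
J(R, G) = 2 (J(R, G) = 4/3 - ⅙*(-4) = 4/3 + ⅔ = 2)
v = 6 (v = 2*(-1 + 4) = 2*3 = 6)
o(m, B) = -17 - 4*B (o(m, B) = -2 + ((B*(-1) - 3)*5 + B) = -2 + ((-B - 3)*5 + B) = -2 + ((-3 - B)*5 + B) = -2 + ((-15 - 5*B) + B) = -2 + (-15 - 4*B) = -17 - 4*B)
369 + o(141, v) = 369 + (-17 - 4*6) = 369 + (-17 - 24) = 369 - 41 = 328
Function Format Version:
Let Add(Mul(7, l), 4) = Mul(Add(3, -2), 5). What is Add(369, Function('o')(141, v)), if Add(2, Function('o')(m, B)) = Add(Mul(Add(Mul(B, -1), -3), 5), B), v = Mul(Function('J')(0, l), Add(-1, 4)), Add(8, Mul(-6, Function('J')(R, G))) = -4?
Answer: 328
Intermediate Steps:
l = Rational(1, 7) (l = Add(Rational(-4, 7), Mul(Rational(1, 7), Mul(Add(3, -2), 5))) = Add(Rational(-4, 7), Mul(Rational(1, 7), Mul(1, 5))) = Add(Rational(-4, 7), Mul(Rational(1, 7), 5)) = Add(Rational(-4, 7), Rational(5, 7)) = Rational(1, 7) ≈ 0.14286)
Function('J')(R, G) = 2 (Function('J')(R, G) = Add(Rational(4, 3), Mul(Rational(-1, 6), -4)) = Add(Rational(4, 3), Rational(2, 3)) = 2)
v = 6 (v = Mul(2, Add(-1, 4)) = Mul(2, 3) = 6)
Function('o')(m, B) = Add(-17, Mul(-4, B)) (Function('o')(m, B) = Add(-2, Add(Mul(Add(Mul(B, -1), -3), 5), B)) = Add(-2, Add(Mul(Add(Mul(-1, B), -3), 5), B)) = Add(-2, Add(Mul(Add(-3, Mul(-1, B)), 5), B)) = Add(-2, Add(Add(-15, Mul(-5, B)), B)) = Add(-2, Add(-15, Mul(-4, B))) = Add(-17, Mul(-4, B)))
Add(369, Function('o')(141, v)) = Add(369, Add(-17, Mul(-4, 6))) = Add(369, Add(-17, -24)) = Add(369, -41) = 328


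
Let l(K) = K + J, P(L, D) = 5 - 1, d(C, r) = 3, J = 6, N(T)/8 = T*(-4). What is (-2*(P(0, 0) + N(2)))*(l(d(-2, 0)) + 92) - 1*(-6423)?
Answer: 18543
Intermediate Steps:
N(T) = -32*T (N(T) = 8*(T*(-4)) = 8*(-4*T) = -32*T)
P(L, D) = 4
l(K) = 6 + K (l(K) = K + 6 = 6 + K)
(-2*(P(0, 0) + N(2)))*(l(d(-2, 0)) + 92) - 1*(-6423) = (-2*(4 - 32*2))*((6 + 3) + 92) - 1*(-6423) = (-2*(4 - 64))*(9 + 92) + 6423 = -2*(-60)*101 + 6423 = 120*101 + 6423 = 12120 + 6423 = 18543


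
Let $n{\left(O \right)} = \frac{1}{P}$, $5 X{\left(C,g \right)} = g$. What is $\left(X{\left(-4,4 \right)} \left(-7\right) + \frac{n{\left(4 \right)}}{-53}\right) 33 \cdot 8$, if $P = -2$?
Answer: $- \frac{391116}{265} \approx -1475.9$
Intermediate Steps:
$X{\left(C,g \right)} = \frac{g}{5}$
$n{\left(O \right)} = - \frac{1}{2}$ ($n{\left(O \right)} = \frac{1}{-2} = - \frac{1}{2}$)
$\left(X{\left(-4,4 \right)} \left(-7\right) + \frac{n{\left(4 \right)}}{-53}\right) 33 \cdot 8 = \left(\frac{1}{5} \cdot 4 \left(-7\right) - \frac{1}{2 \left(-53\right)}\right) 33 \cdot 8 = \left(\frac{4}{5} \left(-7\right) - - \frac{1}{106}\right) 33 \cdot 8 = \left(- \frac{28}{5} + \frac{1}{106}\right) 33 \cdot 8 = \left(- \frac{2963}{530}\right) 33 \cdot 8 = \left(- \frac{97779}{530}\right) 8 = - \frac{391116}{265}$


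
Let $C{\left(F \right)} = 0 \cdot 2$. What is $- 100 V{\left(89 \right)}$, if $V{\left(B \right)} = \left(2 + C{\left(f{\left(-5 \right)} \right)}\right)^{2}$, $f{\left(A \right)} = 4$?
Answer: $-400$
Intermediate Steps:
$C{\left(F \right)} = 0$
$V{\left(B \right)} = 4$ ($V{\left(B \right)} = \left(2 + 0\right)^{2} = 2^{2} = 4$)
$- 100 V{\left(89 \right)} = \left(-100\right) 4 = -400$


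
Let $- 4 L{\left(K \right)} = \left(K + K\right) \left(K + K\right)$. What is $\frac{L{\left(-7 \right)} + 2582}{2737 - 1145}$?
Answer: $\frac{2533}{1592} \approx 1.5911$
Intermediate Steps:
$L{\left(K \right)} = - K^{2}$ ($L{\left(K \right)} = - \frac{\left(K + K\right) \left(K + K\right)}{4} = - \frac{2 K 2 K}{4} = - \frac{4 K^{2}}{4} = - K^{2}$)
$\frac{L{\left(-7 \right)} + 2582}{2737 - 1145} = \frac{- \left(-7\right)^{2} + 2582}{2737 - 1145} = \frac{\left(-1\right) 49 + 2582}{1592} = \left(-49 + 2582\right) \frac{1}{1592} = 2533 \cdot \frac{1}{1592} = \frac{2533}{1592}$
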